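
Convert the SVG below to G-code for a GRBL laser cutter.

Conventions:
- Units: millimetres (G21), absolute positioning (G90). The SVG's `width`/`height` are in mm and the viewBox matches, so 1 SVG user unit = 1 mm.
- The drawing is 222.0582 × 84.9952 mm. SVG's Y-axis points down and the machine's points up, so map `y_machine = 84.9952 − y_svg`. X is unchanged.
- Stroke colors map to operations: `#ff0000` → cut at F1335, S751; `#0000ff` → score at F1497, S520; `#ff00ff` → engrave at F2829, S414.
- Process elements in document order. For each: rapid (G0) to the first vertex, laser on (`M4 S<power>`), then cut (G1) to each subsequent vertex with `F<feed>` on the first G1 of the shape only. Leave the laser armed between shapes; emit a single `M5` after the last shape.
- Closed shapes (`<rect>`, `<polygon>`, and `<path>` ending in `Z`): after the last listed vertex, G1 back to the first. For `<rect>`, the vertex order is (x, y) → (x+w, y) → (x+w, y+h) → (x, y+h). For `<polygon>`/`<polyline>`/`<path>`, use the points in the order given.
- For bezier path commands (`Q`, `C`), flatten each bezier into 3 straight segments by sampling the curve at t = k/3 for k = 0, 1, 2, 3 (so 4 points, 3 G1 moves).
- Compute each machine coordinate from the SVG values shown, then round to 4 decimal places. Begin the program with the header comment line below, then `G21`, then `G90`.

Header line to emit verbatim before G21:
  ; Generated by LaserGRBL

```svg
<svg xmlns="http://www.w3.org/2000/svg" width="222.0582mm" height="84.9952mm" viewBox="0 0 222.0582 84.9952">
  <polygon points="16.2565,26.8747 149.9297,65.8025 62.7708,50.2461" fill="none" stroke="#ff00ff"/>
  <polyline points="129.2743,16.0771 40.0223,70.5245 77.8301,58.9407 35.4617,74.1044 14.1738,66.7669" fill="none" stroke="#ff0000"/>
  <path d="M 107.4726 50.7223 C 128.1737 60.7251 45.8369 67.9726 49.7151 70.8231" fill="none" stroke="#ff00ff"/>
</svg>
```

viewBox `0 0 222.0582 84.9952` with mm width/height → 1 unit = 1 mm. Flip: y_m = 84.9952 − y_svg.

**Shape 1** — `<polygon>` closed polygon, stroke `#ff00ff` → engrave (S414, F2829). Machine vertices: (16.2565,58.1205) → (149.9297,19.1927) → (62.7708,34.7491) → (16.2565,58.1205). Closed: final G1 returns to the first vertex.

**Shape 2** — `<polyline>` open polyline, stroke `#ff0000` → cut (S751, F1335). Machine vertices: (129.2743,68.9181) → (40.0223,14.4707) → (77.8301,26.0545) → (35.4617,10.8908) → (14.1738,18.2283). Open path.

**Shape 3** — `<path>` cubic bezier, stroke `#ff00ff` → engrave (S414, F2829). Control points (SVG): P0=(107.4726,50.7223), P1=(128.1737,60.7251), P2=(45.8369,67.9726), P3=(49.7151,70.8231); sampled at t=k/3. Machine vertices: (107.4726,34.2729) → (100.8371,25.2493) → (67.5659,18.4275) → (49.7151,14.1721). Open path.

; Generated by LaserGRBL
G21
G90
G0 X16.2565 Y58.1205
M4 S414
G1 X149.9297 Y19.1927 F2829
G1 X62.7708 Y34.7491
G1 X16.2565 Y58.1205
G0 X129.2743 Y68.9181
M4 S751
G1 X40.0223 Y14.4707 F1335
G1 X77.8301 Y26.0545
G1 X35.4617 Y10.8908
G1 X14.1738 Y18.2283
G0 X107.4726 Y34.2729
M4 S414
G1 X100.8371 Y25.2493 F2829
G1 X67.5659 Y18.4275
G1 X49.7151 Y14.1721
M5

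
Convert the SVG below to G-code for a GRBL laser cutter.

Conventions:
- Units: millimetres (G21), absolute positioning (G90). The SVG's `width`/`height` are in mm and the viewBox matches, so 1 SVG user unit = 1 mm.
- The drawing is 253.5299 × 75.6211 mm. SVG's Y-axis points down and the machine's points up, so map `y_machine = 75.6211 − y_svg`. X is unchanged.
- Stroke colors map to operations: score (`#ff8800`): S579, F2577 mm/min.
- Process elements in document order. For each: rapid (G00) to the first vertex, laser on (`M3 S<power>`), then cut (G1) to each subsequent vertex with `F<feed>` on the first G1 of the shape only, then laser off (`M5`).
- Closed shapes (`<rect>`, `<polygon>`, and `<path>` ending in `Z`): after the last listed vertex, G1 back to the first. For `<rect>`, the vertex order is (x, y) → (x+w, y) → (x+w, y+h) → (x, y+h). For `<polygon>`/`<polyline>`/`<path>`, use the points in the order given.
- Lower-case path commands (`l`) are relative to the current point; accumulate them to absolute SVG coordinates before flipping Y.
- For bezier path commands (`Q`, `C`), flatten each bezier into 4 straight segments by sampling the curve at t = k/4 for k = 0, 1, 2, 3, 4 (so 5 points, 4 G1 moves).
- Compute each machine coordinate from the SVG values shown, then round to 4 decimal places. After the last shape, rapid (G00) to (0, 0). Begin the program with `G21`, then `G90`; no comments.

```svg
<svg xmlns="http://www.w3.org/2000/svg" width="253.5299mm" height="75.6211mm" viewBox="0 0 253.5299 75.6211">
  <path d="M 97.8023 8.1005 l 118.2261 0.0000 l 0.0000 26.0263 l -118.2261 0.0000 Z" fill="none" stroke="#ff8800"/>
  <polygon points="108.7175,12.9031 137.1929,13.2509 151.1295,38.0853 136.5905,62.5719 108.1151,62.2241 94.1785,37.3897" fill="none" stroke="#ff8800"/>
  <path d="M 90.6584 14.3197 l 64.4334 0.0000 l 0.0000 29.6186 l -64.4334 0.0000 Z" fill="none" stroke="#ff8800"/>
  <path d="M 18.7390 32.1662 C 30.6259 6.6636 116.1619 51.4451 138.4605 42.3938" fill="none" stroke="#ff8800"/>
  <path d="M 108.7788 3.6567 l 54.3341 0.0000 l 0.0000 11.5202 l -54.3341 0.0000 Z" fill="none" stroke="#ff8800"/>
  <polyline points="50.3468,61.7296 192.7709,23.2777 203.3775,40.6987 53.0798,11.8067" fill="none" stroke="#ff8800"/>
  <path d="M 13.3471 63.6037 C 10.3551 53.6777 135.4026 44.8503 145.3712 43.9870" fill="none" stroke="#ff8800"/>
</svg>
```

G21
G90
G00 X97.8023 Y67.5206
M3 S579
G1 X216.0284 Y67.5206 F2577
G1 X216.0284 Y41.4943
G1 X97.8023 Y41.4943
G1 X97.8023 Y67.5206
M5
G00 X108.7175 Y62.7180
M3 S579
G1 X137.1929 Y62.3702 F2577
G1 X151.1295 Y37.5358
G1 X136.5905 Y13.0492
G1 X108.1151 Y13.3970
G1 X94.1785 Y38.2314
G1 X108.7175 Y62.7180
M5
G00 X90.6584 Y61.3014
M3 S579
G1 X155.0918 Y61.3014 F2577
G1 X155.0918 Y31.6828
G1 X90.6584 Y31.6828
G1 X90.6584 Y61.3014
M5
G00 X18.7390 Y43.4549
M3 S579
G1 X39.3245 Y51.3429 F2577
G1 X74.6954 Y44.5103
G1 X112.0184 Y34.5931
G1 X138.4605 Y33.2273
M5
G00 X108.7788 Y71.9644
M3 S579
G1 X163.1129 Y71.9644 F2577
G1 X163.1129 Y60.4442
G1 X108.7788 Y60.4442
G1 X108.7788 Y71.9644
M5
G00 X50.3468 Y13.8915
M3 S579
G1 X192.7709 Y52.3434 F2577
G1 X203.3775 Y34.9224
G1 X53.0798 Y63.8144
M5
G00 X13.3471 Y12.0174
M3 S579
G1 X31.3118 Y19.1486 F2577
G1 X74.4989 Y25.2243
G1 X120.1162 Y29.6006
G1 X145.3712 Y31.6341
M5
G00 X0.0000 Y0.0000

Since the viewBox matches the mm dimensions, user units are millimetres directly. The only transform is the Y-flip y_m = 75.6211 − y_svg.

Shape 1 is a rectangle drawn with `<path>`. Its stroke #ff8800 means score at S579, F2577. After flipping Y the toolpath is (97.8023,67.5206) → (216.0284,67.5206) → (216.0284,41.4943) → (97.8023,41.4943) → (97.8023,67.5206), returning to the start.

Shape 2 is a regular polygon drawn with `<polygon>`. Its stroke #ff8800 means score at S579, F2577. After flipping Y the toolpath is (108.7175,62.7180) → (137.1929,62.3702) → (151.1295,37.5358) → (136.5905,13.0492) → (108.1151,13.3970) → (94.1785,38.2314) → (108.7175,62.7180), returning to the start.

Shape 3 is a rectangle drawn with `<path>`. Its stroke #ff8800 means score at S579, F2577. After flipping Y the toolpath is (90.6584,61.3014) → (155.0918,61.3014) → (155.0918,31.6828) → (90.6584,31.6828) → (90.6584,61.3014), returning to the start.

Shape 4 is a cubic bezier drawn with `<path>`. Its stroke #ff8800 means score at S579, F2577. After flipping Y the toolpath is (18.7390,43.4549) → (39.3245,51.3429) → (74.6954,44.5103) → (112.0184,34.5931) → (138.4605,33.2273).

Shape 5 is a rectangle drawn with `<path>`. Its stroke #ff8800 means score at S579, F2577. After flipping Y the toolpath is (108.7788,71.9644) → (163.1129,71.9644) → (163.1129,60.4442) → (108.7788,60.4442) → (108.7788,71.9644), returning to the start.

Shape 6 is a open polyline drawn with `<polyline>`. Its stroke #ff8800 means score at S579, F2577. After flipping Y the toolpath is (50.3468,13.8915) → (192.7709,52.3434) → (203.3775,34.9224) → (53.0798,63.8144).

Shape 7 is a cubic bezier drawn with `<path>`. Its stroke #ff8800 means score at S579, F2577. After flipping Y the toolpath is (13.3471,12.0174) → (31.3118,19.1486) → (74.4989,25.2243) → (120.1162,29.6006) → (145.3712,31.6341).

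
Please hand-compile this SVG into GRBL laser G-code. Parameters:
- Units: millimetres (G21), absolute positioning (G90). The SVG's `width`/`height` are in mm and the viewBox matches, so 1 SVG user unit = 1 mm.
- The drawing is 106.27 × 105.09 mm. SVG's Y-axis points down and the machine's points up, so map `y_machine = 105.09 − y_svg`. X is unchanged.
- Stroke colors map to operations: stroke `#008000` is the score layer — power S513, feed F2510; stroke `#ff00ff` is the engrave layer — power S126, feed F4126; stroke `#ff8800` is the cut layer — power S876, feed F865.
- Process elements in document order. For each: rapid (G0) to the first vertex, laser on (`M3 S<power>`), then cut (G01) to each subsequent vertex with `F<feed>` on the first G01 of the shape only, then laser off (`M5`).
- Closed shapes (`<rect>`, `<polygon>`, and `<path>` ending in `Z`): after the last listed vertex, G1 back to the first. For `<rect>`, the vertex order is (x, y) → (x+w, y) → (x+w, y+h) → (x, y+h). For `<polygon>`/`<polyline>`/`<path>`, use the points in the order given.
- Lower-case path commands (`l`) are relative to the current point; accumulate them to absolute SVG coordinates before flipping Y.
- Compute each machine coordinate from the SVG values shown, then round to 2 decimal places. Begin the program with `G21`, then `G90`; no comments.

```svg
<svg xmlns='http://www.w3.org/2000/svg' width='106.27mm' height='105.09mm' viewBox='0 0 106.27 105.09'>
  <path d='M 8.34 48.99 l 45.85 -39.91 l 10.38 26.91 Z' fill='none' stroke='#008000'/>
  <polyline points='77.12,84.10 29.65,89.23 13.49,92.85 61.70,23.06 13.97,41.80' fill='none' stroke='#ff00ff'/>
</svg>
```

viewBox `0 0 106.27 105.09` with mm width/height → 1 unit = 1 mm. Flip: y_m = 105.09 − y_svg.

**Shape 1** — `<path>` closed polygon, stroke `#008000` → score (S513, F2510). Machine vertices: (8.34,56.10) → (54.19,96.01) → (64.57,69.10) → (8.34,56.10). Closed: final G1 returns to the first vertex.

**Shape 2** — `<polyline>` open polyline, stroke `#ff00ff` → engrave (S126, F4126). Machine vertices: (77.12,20.99) → (29.65,15.86) → (13.49,12.24) → (61.70,82.03) → (13.97,63.29). Open path.

G21
G90
G0 X8.34 Y56.10
M3 S513
G01 X54.19 Y96.01 F2510
G01 X64.57 Y69.10
G01 X8.34 Y56.10
M5
G0 X77.12 Y20.99
M3 S126
G01 X29.65 Y15.86 F4126
G01 X13.49 Y12.24
G01 X61.70 Y82.03
G01 X13.97 Y63.29
M5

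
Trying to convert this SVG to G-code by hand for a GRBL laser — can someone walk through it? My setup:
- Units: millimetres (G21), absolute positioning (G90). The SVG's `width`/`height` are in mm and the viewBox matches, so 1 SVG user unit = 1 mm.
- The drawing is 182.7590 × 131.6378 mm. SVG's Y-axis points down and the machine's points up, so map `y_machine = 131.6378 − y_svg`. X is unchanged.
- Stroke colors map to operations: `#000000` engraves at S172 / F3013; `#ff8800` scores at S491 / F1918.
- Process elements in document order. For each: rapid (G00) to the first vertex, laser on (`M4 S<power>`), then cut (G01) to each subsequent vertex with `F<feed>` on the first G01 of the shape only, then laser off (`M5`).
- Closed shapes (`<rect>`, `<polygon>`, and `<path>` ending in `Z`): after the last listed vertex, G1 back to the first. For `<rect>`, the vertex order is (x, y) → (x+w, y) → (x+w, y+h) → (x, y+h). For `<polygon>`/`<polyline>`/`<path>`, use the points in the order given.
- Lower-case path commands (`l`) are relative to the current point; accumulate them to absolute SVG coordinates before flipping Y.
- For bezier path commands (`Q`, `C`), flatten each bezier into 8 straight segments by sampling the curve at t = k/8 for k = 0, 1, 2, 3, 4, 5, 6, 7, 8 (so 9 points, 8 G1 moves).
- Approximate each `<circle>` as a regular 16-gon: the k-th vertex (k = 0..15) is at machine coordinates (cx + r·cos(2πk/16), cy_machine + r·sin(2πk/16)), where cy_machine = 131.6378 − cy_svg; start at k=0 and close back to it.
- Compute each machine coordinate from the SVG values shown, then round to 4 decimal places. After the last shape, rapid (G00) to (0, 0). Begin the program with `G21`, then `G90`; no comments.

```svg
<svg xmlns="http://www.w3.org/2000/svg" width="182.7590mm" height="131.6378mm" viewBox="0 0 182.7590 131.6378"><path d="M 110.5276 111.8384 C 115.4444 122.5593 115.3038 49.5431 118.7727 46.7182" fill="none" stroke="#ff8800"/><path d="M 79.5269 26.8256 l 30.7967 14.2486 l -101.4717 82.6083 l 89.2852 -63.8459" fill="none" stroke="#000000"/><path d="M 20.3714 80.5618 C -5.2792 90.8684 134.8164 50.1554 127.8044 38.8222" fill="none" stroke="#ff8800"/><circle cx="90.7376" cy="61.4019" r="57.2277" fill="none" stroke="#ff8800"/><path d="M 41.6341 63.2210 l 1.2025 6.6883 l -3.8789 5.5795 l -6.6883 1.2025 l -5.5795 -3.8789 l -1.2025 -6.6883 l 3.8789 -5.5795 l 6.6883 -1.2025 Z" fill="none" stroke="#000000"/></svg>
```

1 u = 1 mm; y_m = 131.6378 − y.

[1] `<path>` cubic bezier, #ff8800→score S491 F1918: (110.5276,19.7994) → (112.1513,19.4036) → (113.4024,25.0543) → (114.3825,34.9477) → (115.1931,47.2798) → (115.9359,60.2470) → (116.7124,72.0452) → (117.6241,80.8707) → (118.7727,84.9196)

[2] `<path>` open polyline, #000000→engrave S172 F3013: (79.5269,104.8122) → (110.3236,90.5636) → (8.8519,7.9553) → (98.1371,71.8012)

[3] `<path>` cubic bezier, #ff8800→score S491 F1918: (20.3714,51.0760) → (17.9107,49.4455) → (27.3225,51.6560) → (44.9405,56.7652) → (67.0984,63.8309) → (90.1300,71.9110) → (110.3691,80.0632) → (124.1493,87.3455) → (127.8044,92.8156)

[4] `<circle>` circle, #ff8800→score S491 F1918: (147.9653,70.2359) → (143.6091,92.1360) → (131.2037,110.7020) → (112.6377,123.1074) → (90.7376,127.4636) → (68.8375,123.1074) → (50.2715,110.7020) → (37.8661,92.1360) → (33.5099,70.2359) → (37.8661,48.3358) → (50.2715,29.7698) → (68.8375,17.3644) → (90.7376,13.0082) → (112.6377,17.3644) → (131.2037,29.7698) → (143.6091,48.3358) → (147.9653,70.2359) (closed)

[5] `<path>` regular polygon, #000000→engrave S172 F3013: (41.6341,68.4168) → (42.8366,61.7285) → (38.9577,56.1490) → (32.2694,54.9465) → (26.6899,58.8254) → (25.4874,65.5137) → (29.3663,71.0932) → (36.0546,72.2957) → (41.6341,68.4168) (closed)

G21
G90
G00 X110.5276 Y19.7994
M4 S491
G01 X112.1513 Y19.4036 F1918
G01 X113.4024 Y25.0543
G01 X114.3825 Y34.9477
G01 X115.1931 Y47.2798
G01 X115.9359 Y60.2470
G01 X116.7124 Y72.0452
G01 X117.6241 Y80.8707
G01 X118.7727 Y84.9196
M5
G00 X79.5269 Y104.8122
M4 S172
G01 X110.3236 Y90.5636 F3013
G01 X8.8519 Y7.9553
G01 X98.1371 Y71.8012
M5
G00 X20.3714 Y51.0760
M4 S491
G01 X17.9107 Y49.4455 F1918
G01 X27.3225 Y51.6560
G01 X44.9405 Y56.7652
G01 X67.0984 Y63.8309
G01 X90.1300 Y71.9110
G01 X110.3691 Y80.0632
G01 X124.1493 Y87.3455
G01 X127.8044 Y92.8156
M5
G00 X147.9653 Y70.2359
M4 S491
G01 X143.6091 Y92.1360 F1918
G01 X131.2037 Y110.7020
G01 X112.6377 Y123.1074
G01 X90.7376 Y127.4636
G01 X68.8375 Y123.1074
G01 X50.2715 Y110.7020
G01 X37.8661 Y92.1360
G01 X33.5099 Y70.2359
G01 X37.8661 Y48.3358
G01 X50.2715 Y29.7698
G01 X68.8375 Y17.3644
G01 X90.7376 Y13.0082
G01 X112.6377 Y17.3644
G01 X131.2037 Y29.7698
G01 X143.6091 Y48.3358
G01 X147.9653 Y70.2359
M5
G00 X41.6341 Y68.4168
M4 S172
G01 X42.8366 Y61.7285 F3013
G01 X38.9577 Y56.1490
G01 X32.2694 Y54.9465
G01 X26.6899 Y58.8254
G01 X25.4874 Y65.5137
G01 X29.3663 Y71.0932
G01 X36.0546 Y72.2957
G01 X41.6341 Y68.4168
M5
G00 X0.0000 Y0.0000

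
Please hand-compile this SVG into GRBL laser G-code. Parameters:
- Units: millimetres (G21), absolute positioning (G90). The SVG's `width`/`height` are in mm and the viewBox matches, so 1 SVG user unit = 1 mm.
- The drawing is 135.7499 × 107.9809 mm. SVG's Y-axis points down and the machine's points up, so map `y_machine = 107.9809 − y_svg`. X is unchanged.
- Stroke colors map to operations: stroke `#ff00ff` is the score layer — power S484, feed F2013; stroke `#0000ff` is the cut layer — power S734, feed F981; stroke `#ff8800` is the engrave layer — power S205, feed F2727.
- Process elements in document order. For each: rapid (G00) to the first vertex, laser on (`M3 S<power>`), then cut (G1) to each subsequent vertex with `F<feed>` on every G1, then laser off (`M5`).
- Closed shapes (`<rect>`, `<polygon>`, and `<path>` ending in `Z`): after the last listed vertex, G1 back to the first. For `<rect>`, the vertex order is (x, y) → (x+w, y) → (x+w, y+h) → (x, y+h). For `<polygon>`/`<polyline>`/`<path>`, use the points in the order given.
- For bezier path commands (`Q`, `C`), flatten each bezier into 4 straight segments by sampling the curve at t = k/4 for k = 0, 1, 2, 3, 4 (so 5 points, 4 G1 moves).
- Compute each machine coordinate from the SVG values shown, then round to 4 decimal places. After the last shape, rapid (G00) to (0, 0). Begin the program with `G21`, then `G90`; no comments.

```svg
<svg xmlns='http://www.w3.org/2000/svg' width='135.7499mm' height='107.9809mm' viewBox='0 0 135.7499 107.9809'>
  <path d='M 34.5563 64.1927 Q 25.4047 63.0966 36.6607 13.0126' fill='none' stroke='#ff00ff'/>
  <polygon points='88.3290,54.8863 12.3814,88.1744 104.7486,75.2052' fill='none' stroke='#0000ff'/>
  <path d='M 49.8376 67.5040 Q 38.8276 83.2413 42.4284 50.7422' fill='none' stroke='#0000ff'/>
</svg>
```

1 u = 1 mm; y_m = 107.9809 − y.

[1] `<path>` quadratic bezier, #ff00ff→score S484 F2013: (34.5563,43.7882) → (31.2560,47.3980) → (30.5066,57.1313) → (32.3082,72.9880) → (36.6607,94.9683)

[2] `<polygon>` closed polygon, #0000ff→cut S734 F981: (88.3290,53.0946) → (12.3814,19.8065) → (104.7486,32.7757) → (88.3290,53.0946) (closed)

[3] `<path>` quadratic bezier, #0000ff→cut S734 F981: (49.8376,40.4769) → (45.2458,35.6230) → (42.4803,36.7987) → (41.5412,44.0039) → (42.4284,57.2387)

G21
G90
G00 X34.5563 Y43.7882
M3 S484
G1 X31.2560 Y47.3980 F2013
G1 X30.5066 Y57.1313 F2013
G1 X32.3082 Y72.9880 F2013
G1 X36.6607 Y94.9683 F2013
M5
G00 X88.3290 Y53.0946
M3 S734
G1 X12.3814 Y19.8065 F981
G1 X104.7486 Y32.7757 F981
G1 X88.3290 Y53.0946 F981
M5
G00 X49.8376 Y40.4769
M3 S734
G1 X45.2458 Y35.6230 F981
G1 X42.4803 Y36.7987 F981
G1 X41.5412 Y44.0039 F981
G1 X42.4284 Y57.2387 F981
M5
G00 X0.0000 Y0.0000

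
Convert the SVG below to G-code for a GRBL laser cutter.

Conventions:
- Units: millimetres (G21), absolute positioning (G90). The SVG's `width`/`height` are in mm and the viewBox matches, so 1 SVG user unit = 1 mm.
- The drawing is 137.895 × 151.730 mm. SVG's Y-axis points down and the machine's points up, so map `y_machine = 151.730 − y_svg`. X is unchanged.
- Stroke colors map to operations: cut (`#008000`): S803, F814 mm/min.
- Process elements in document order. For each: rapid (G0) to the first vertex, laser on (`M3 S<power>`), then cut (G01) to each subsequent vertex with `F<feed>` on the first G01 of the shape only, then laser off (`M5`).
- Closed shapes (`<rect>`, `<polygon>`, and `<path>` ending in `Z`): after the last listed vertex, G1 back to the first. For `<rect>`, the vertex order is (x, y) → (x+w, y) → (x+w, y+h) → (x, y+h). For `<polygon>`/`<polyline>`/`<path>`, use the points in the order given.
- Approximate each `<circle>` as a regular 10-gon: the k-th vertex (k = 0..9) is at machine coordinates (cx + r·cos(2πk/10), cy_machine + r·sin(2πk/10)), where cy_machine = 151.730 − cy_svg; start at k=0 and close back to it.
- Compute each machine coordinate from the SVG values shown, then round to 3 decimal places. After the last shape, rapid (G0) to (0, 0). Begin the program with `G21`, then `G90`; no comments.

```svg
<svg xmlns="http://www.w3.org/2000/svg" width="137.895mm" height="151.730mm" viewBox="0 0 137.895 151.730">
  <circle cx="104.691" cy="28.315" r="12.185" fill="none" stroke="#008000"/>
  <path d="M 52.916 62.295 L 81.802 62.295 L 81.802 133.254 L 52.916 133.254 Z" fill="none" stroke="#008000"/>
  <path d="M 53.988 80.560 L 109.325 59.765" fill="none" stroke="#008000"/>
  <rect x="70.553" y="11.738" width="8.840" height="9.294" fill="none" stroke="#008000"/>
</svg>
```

1 u = 1 mm; y_m = 151.730 − y.

[1] `<circle>` circle, #008000→cut S803 F814: (116.876,123.415) → (114.549,130.577) → (108.456,135.004) → (100.926,135.004) → (94.833,130.577) → (92.506,123.415) → (94.833,116.253) → (100.926,111.826) → (108.456,111.826) → (114.549,116.253) → (116.876,123.415) (closed)

[2] `<path>` rectangle, #008000→cut S803 F814: (52.916,89.435) → (81.802,89.435) → (81.802,18.476) → (52.916,18.476) → (52.916,89.435) (closed)

[3] `<path>` line segment, #008000→cut S803 F814: (53.988,71.170) → (109.325,91.965)

[4] `<rect>` rectangle, #008000→cut S803 F814: (70.553,139.992) → (79.393,139.992) → (79.393,130.698) → (70.553,130.698) → (70.553,139.992) (closed)

G21
G90
G0 X116.876 Y123.415
M3 S803
G01 X114.549 Y130.577 F814
G01 X108.456 Y135.004
G01 X100.926 Y135.004
G01 X94.833 Y130.577
G01 X92.506 Y123.415
G01 X94.833 Y116.253
G01 X100.926 Y111.826
G01 X108.456 Y111.826
G01 X114.549 Y116.253
G01 X116.876 Y123.415
M5
G0 X52.916 Y89.435
M3 S803
G01 X81.802 Y89.435 F814
G01 X81.802 Y18.476
G01 X52.916 Y18.476
G01 X52.916 Y89.435
M5
G0 X53.988 Y71.170
M3 S803
G01 X109.325 Y91.965 F814
M5
G0 X70.553 Y139.992
M3 S803
G01 X79.393 Y139.992 F814
G01 X79.393 Y130.698
G01 X70.553 Y130.698
G01 X70.553 Y139.992
M5
G0 X0.000 Y0.000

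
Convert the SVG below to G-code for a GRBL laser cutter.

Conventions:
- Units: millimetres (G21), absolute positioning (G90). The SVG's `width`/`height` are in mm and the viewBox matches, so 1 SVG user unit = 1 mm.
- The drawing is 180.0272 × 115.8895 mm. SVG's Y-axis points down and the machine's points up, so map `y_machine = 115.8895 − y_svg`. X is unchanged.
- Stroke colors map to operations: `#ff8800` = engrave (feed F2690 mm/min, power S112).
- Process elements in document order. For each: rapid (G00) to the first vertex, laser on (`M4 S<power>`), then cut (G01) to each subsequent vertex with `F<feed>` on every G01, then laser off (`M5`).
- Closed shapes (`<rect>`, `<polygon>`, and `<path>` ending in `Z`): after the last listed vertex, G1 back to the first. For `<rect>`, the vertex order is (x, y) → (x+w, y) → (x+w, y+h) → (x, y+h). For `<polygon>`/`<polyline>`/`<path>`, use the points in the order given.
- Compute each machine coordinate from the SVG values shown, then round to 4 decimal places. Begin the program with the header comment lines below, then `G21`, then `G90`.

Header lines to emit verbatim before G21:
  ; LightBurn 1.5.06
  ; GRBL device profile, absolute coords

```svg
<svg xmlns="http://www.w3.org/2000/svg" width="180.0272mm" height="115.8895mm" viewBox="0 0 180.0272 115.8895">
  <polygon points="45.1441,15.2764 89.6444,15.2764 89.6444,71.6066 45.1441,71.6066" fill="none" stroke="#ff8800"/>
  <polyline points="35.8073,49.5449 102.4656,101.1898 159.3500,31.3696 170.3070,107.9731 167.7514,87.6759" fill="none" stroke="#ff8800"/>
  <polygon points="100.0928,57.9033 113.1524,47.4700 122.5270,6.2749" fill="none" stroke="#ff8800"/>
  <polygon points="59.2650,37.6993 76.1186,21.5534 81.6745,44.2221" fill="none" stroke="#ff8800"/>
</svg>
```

Since the viewBox matches the mm dimensions, user units are millimetres directly. The only transform is the Y-flip y_m = 115.8895 − y_svg.

Shape 1 is a rectangle drawn with `<polygon>`. Its stroke #ff8800 means engrave at S112, F2690. After flipping Y the toolpath is (45.1441,100.6131) → (89.6444,100.6131) → (89.6444,44.2829) → (45.1441,44.2829) → (45.1441,100.6131), returning to the start.

Shape 2 is a open polyline drawn with `<polyline>`. Its stroke #ff8800 means engrave at S112, F2690. After flipping Y the toolpath is (35.8073,66.3446) → (102.4656,14.6997) → (159.3500,84.5199) → (170.3070,7.9164) → (167.7514,28.2136).

Shape 3 is a closed polygon drawn with `<polygon>`. Its stroke #ff8800 means engrave at S112, F2690. After flipping Y the toolpath is (100.0928,57.9862) → (113.1524,68.4195) → (122.5270,109.6146) → (100.0928,57.9862), returning to the start.

Shape 4 is a regular polygon drawn with `<polygon>`. Its stroke #ff8800 means engrave at S112, F2690. After flipping Y the toolpath is (59.2650,78.1902) → (76.1186,94.3361) → (81.6745,71.6674) → (59.2650,78.1902), returning to the start.

; LightBurn 1.5.06
; GRBL device profile, absolute coords
G21
G90
G00 X45.1441 Y100.6131
M4 S112
G01 X89.6444 Y100.6131 F2690
G01 X89.6444 Y44.2829 F2690
G01 X45.1441 Y44.2829 F2690
G01 X45.1441 Y100.6131 F2690
M5
G00 X35.8073 Y66.3446
M4 S112
G01 X102.4656 Y14.6997 F2690
G01 X159.3500 Y84.5199 F2690
G01 X170.3070 Y7.9164 F2690
G01 X167.7514 Y28.2136 F2690
M5
G00 X100.0928 Y57.9862
M4 S112
G01 X113.1524 Y68.4195 F2690
G01 X122.5270 Y109.6146 F2690
G01 X100.0928 Y57.9862 F2690
M5
G00 X59.2650 Y78.1902
M4 S112
G01 X76.1186 Y94.3361 F2690
G01 X81.6745 Y71.6674 F2690
G01 X59.2650 Y78.1902 F2690
M5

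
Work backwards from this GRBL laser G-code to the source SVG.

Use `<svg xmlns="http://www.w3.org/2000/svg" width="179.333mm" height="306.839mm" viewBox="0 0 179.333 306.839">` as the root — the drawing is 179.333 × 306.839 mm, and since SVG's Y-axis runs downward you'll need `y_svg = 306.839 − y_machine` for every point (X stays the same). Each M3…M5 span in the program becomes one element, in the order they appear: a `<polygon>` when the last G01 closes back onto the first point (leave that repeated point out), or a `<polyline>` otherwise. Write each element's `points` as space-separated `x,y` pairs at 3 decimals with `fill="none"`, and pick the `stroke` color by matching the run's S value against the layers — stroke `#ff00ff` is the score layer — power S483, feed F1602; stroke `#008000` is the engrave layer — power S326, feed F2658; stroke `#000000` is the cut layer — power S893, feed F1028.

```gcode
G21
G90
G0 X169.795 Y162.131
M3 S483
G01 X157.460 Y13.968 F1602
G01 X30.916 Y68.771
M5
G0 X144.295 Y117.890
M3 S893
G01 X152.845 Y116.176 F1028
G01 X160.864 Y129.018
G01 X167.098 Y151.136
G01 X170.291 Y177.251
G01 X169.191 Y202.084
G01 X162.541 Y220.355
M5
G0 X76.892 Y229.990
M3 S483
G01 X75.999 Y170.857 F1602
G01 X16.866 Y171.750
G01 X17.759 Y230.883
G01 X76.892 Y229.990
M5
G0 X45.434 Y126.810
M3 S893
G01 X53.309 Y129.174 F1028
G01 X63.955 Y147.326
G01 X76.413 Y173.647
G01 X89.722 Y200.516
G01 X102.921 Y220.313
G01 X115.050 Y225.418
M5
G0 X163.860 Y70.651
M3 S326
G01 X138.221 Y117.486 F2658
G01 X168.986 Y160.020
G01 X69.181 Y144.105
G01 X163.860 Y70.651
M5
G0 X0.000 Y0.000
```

y_svg = 306.839 − y_m.

[1] S483→`#ff00ff` (score); open run; points: 169.795,144.708 157.460,292.871 30.916,238.068

[2] S893→`#000000` (cut); open run; points: 144.295,188.949 152.845,190.663 160.864,177.821 167.098,155.703 170.291,129.588 169.191,104.755 162.541,86.484

[3] S483→`#ff00ff` (score); closed run; points: 76.892,76.849 75.999,135.982 16.866,135.089 17.759,75.956

[4] S893→`#000000` (cut); open run; points: 45.434,180.029 53.309,177.665 63.955,159.513 76.413,133.192 89.722,106.323 102.921,86.526 115.050,81.421

[5] S326→`#008000` (engrave); closed run; points: 163.860,236.188 138.221,189.353 168.986,146.819 69.181,162.734

<svg xmlns="http://www.w3.org/2000/svg" width="179.333mm" height="306.839mm" viewBox="0 0 179.333 306.839">
  <polyline points="169.795,144.708 157.460,292.871 30.916,238.068" fill="none" stroke="#ff00ff"/>
  <polyline points="144.295,188.949 152.845,190.663 160.864,177.821 167.098,155.703 170.291,129.588 169.191,104.755 162.541,86.484" fill="none" stroke="#000000"/>
  <polygon points="76.892,76.849 75.999,135.982 16.866,135.089 17.759,75.956" fill="none" stroke="#ff00ff"/>
  <polyline points="45.434,180.029 53.309,177.665 63.955,159.513 76.413,133.192 89.722,106.323 102.921,86.526 115.050,81.421" fill="none" stroke="#000000"/>
  <polygon points="163.860,236.188 138.221,189.353 168.986,146.819 69.181,162.734" fill="none" stroke="#008000"/>
</svg>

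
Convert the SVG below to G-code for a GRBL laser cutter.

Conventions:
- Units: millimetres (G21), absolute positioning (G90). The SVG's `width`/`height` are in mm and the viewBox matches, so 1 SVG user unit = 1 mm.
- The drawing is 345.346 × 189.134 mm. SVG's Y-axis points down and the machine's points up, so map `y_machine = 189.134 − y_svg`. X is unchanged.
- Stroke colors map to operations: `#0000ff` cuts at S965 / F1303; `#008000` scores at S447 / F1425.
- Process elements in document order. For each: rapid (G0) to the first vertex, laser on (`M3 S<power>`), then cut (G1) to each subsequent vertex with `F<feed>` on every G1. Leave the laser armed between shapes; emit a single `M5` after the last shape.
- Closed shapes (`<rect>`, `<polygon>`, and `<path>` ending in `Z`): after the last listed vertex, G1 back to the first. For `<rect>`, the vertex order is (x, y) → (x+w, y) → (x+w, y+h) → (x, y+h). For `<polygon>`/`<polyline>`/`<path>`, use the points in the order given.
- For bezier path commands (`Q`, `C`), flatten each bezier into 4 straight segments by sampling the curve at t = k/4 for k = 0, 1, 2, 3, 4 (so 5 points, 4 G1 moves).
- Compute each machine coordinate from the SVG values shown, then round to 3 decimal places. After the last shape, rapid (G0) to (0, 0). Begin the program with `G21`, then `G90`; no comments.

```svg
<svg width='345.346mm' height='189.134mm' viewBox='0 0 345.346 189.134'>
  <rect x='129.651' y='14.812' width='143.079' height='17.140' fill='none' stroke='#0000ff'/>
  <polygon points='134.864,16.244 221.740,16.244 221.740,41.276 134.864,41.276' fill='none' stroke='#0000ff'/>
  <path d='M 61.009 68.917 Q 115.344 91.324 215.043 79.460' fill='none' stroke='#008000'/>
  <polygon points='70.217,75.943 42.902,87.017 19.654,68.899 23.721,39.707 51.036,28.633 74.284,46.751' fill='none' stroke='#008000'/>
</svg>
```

viewBox `0 0 345.346 189.134` with mm width/height → 1 unit = 1 mm. Flip: y_m = 189.134 − y_svg.

**Shape 1** — `<rect>` rectangle, stroke `#0000ff` → cut (S965, F1303). Machine vertices: (129.651,174.322) → (272.730,174.322) → (272.730,157.182) → (129.651,157.182) → (129.651,174.322). Closed: final G1 returns to the first vertex.

**Shape 2** — `<polygon>` rectangle, stroke `#0000ff` → cut (S965, F1303). Machine vertices: (134.864,172.890) → (221.740,172.890) → (221.740,147.858) → (134.864,147.858) → (134.864,172.890). Closed: final G1 returns to the first vertex.

**Shape 3** — `<path>` quadratic bezier, stroke `#008000` → score (S447, F1425). Control points (SVG): P0=(61.009,68.917), P1=(115.344,91.324), P2=(215.043,79.460); sampled at t=k/4. Machine vertices: (61.009,120.217) → (91.012,111.155) → (126.685,106.378) → (168.029,105.884) → (215.043,109.674). Open path.

**Shape 4** — `<polygon>` regular polygon, stroke `#008000` → score (S447, F1425). Machine vertices: (70.217,113.191) → (42.902,102.117) → (19.654,120.235) → (23.721,149.427) → (51.036,160.501) → (74.284,142.383) → (70.217,113.191). Closed: final G1 returns to the first vertex.

G21
G90
G0 X129.651 Y174.322
M3 S965
G1 X272.730 Y174.322 F1303
G1 X272.730 Y157.182 F1303
G1 X129.651 Y157.182 F1303
G1 X129.651 Y174.322 F1303
G0 X134.864 Y172.890
M3 S965
G1 X221.740 Y172.890 F1303
G1 X221.740 Y147.858 F1303
G1 X134.864 Y147.858 F1303
G1 X134.864 Y172.890 F1303
G0 X61.009 Y120.217
M3 S447
G1 X91.012 Y111.155 F1425
G1 X126.685 Y106.378 F1425
G1 X168.029 Y105.884 F1425
G1 X215.043 Y109.674 F1425
G0 X70.217 Y113.191
M3 S447
G1 X42.902 Y102.117 F1425
G1 X19.654 Y120.235 F1425
G1 X23.721 Y149.427 F1425
G1 X51.036 Y160.501 F1425
G1 X74.284 Y142.383 F1425
G1 X70.217 Y113.191 F1425
M5
G0 X0.000 Y0.000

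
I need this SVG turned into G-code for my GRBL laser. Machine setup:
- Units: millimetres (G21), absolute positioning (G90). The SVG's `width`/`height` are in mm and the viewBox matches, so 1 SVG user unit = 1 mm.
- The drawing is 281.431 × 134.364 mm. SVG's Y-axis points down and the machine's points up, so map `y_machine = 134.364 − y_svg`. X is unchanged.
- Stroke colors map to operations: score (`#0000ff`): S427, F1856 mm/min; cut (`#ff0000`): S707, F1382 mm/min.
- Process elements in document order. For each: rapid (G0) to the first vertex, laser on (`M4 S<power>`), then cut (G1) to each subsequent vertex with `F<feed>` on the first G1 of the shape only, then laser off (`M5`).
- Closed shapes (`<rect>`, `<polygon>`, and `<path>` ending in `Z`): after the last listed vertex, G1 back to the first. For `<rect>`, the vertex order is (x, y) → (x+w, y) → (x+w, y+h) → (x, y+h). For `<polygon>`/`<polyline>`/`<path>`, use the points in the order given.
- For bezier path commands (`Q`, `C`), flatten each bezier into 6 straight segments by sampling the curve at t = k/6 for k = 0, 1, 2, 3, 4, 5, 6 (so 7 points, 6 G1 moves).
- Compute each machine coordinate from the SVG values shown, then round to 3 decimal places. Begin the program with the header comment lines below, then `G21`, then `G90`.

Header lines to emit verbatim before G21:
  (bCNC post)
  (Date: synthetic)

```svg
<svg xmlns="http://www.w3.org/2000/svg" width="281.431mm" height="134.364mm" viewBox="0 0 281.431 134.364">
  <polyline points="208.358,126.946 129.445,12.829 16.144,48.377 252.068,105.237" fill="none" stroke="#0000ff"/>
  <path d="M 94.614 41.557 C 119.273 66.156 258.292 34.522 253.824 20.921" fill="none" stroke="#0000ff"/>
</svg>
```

viewBox `0 0 281.431 134.364` with mm width/height → 1 unit = 1 mm. Flip: y_m = 134.364 − y_svg.

**Shape 1** — `<polyline>` open polyline, stroke `#0000ff` → score (S427, F1856). Machine vertices: (208.358,7.418) → (129.445,121.535) → (16.144,85.987) → (252.068,29.127). Open path.

**Shape 2** — `<path>` cubic bezier, stroke `#0000ff` → score (S427, F1856). Control points (SVG): P0=(94.614,41.557), P1=(119.273,66.156), P2=(258.292,34.522), P3=(253.824,20.921); sampled at t=k/6. Machine vertices: (94.614,92.807) → (115.280,84.850) → (147.843,84.202) → (185.142,88.800) → (220.013,96.582) → (245.294,105.484) → (253.824,113.443). Open path.

(bCNC post)
(Date: synthetic)
G21
G90
G0 X208.358 Y7.418
M4 S427
G1 X129.445 Y121.535 F1856
G1 X16.144 Y85.987
G1 X252.068 Y29.127
M5
G0 X94.614 Y92.807
M4 S427
G1 X115.280 Y84.850 F1856
G1 X147.843 Y84.202
G1 X185.142 Y88.800
G1 X220.013 Y96.582
G1 X245.294 Y105.484
G1 X253.824 Y113.443
M5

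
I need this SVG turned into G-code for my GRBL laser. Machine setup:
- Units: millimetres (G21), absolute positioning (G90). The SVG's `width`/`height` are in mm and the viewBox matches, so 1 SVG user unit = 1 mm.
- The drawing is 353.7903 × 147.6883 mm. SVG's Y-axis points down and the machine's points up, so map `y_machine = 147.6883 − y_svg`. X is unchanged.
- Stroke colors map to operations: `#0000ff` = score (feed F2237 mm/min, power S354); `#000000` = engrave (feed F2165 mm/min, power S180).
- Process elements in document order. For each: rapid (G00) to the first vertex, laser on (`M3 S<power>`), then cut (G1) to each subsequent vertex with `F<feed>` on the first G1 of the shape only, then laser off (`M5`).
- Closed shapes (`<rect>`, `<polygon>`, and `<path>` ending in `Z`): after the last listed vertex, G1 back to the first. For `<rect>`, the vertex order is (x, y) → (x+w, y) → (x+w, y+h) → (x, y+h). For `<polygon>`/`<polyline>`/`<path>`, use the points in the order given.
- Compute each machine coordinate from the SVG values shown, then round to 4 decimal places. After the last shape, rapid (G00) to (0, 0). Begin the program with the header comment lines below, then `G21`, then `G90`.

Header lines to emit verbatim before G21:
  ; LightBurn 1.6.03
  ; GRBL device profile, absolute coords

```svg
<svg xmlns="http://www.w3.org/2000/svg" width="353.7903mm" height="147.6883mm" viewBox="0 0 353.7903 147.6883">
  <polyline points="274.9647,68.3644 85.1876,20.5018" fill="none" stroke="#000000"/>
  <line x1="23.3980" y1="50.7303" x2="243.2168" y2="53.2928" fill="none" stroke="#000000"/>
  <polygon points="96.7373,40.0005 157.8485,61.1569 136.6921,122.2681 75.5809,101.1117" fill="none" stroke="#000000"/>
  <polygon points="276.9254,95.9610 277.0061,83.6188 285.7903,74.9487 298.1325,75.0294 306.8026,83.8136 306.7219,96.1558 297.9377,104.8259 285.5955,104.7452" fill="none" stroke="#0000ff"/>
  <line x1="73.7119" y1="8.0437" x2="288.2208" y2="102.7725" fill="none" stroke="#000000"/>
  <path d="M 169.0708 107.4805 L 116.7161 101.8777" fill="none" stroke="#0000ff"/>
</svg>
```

; LightBurn 1.6.03
; GRBL device profile, absolute coords
G21
G90
G00 X274.9647 Y79.3239
M3 S180
G1 X85.1876 Y127.1865 F2165
M5
G00 X23.3980 Y96.9580
M3 S180
G1 X243.2168 Y94.3955 F2165
M5
G00 X96.7373 Y107.6878
M3 S180
G1 X157.8485 Y86.5314 F2165
G1 X136.6921 Y25.4202
G1 X75.5809 Y46.5766
G1 X96.7373 Y107.6878
M5
G00 X276.9254 Y51.7273
M3 S354
G1 X277.0061 Y64.0695 F2237
G1 X285.7903 Y72.7396
G1 X298.1325 Y72.6589
G1 X306.8026 Y63.8747
G1 X306.7219 Y51.5325
G1 X297.9377 Y42.8624
G1 X285.5955 Y42.9431
G1 X276.9254 Y51.7273
M5
G00 X73.7119 Y139.6446
M3 S180
G1 X288.2208 Y44.9158 F2165
M5
G00 X169.0708 Y40.2078
M3 S354
G1 X116.7161 Y45.8106 F2237
M5
G00 X0.0000 Y0.0000

1 u = 1 mm; y_m = 147.6883 − y.

[1] `<polyline>` line segment, #000000→engrave S180 F2165: (274.9647,79.3239) → (85.1876,127.1865)

[2] `<line>` line segment, #000000→engrave S180 F2165: (23.3980,96.9580) → (243.2168,94.3955)

[3] `<polygon>` regular polygon, #000000→engrave S180 F2165: (96.7373,107.6878) → (157.8485,86.5314) → (136.6921,25.4202) → (75.5809,46.5766) → (96.7373,107.6878) (closed)

[4] `<polygon>` regular polygon, #0000ff→score S354 F2237: (276.9254,51.7273) → (277.0061,64.0695) → (285.7903,72.7396) → (298.1325,72.6589) → (306.8026,63.8747) → (306.7219,51.5325) → (297.9377,42.8624) → (285.5955,42.9431) → (276.9254,51.7273) (closed)

[5] `<line>` line segment, #000000→engrave S180 F2165: (73.7119,139.6446) → (288.2208,44.9158)

[6] `<path>` line segment, #0000ff→score S354 F2237: (169.0708,40.2078) → (116.7161,45.8106)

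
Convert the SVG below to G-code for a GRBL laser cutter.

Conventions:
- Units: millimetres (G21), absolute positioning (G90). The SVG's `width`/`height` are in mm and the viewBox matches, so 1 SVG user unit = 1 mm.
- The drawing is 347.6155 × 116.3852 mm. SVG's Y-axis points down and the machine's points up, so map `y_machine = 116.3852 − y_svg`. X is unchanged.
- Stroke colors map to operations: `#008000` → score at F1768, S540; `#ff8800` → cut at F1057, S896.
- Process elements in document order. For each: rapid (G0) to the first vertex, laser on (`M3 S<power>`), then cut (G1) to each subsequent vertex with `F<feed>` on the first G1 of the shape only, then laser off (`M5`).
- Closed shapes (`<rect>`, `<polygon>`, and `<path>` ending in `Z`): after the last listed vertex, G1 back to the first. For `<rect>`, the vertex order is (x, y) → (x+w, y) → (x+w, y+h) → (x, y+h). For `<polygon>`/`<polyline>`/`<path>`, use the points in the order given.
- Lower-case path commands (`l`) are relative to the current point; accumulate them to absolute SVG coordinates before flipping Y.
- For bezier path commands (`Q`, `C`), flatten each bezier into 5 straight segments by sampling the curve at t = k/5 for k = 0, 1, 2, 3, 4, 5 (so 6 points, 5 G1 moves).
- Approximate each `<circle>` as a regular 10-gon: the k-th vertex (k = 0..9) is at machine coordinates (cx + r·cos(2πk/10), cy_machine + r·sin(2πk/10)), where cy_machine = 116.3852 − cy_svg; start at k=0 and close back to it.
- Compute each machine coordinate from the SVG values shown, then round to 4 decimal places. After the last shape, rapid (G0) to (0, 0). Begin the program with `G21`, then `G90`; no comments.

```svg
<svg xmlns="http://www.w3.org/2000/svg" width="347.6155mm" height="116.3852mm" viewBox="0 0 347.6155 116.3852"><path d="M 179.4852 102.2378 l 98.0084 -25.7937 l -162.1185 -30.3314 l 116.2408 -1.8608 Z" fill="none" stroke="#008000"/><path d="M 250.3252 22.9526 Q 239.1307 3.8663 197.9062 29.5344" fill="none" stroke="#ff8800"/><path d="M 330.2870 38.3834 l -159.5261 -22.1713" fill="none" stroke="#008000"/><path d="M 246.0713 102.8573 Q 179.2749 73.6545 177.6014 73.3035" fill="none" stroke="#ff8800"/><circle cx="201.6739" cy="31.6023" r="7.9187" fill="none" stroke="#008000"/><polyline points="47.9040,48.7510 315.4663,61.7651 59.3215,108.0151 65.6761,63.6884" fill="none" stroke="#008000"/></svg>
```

viewBox `0 0 347.6155 116.3852` with mm width/height → 1 unit = 1 mm. Flip: y_m = 116.3852 − y_svg.

**Shape 1** — `<path>` closed polygon, stroke `#008000` → score (S540, F1768). Machine vertices: (179.4852,14.1474) → (277.4936,39.9411) → (115.3751,70.2725) → (231.6159,72.1333) → (179.4852,14.1474). Closed: final G1 returns to the first vertex.

**Shape 2** — `<path>` quadratic bezier, stroke `#ff8800` → cut (S896, F1057). Control points (SVG): P0=(250.3252,22.9526), P1=(239.1307,3.8663), P2=(197.9062,29.5344); sampled at t=k/5. Machine vertices: (250.3252,93.4326) → (244.6462,99.2769) → (236.5648,101.5409) → (226.0810,100.2246) → (213.1948,95.3279) → (197.9062,86.8508). Open path.

**Shape 3** — `<path>` line segment, stroke `#008000` → score (S540, F1768). Machine vertices: (330.2870,78.0018) → (170.7609,100.1731). Open path.

**Shape 4** — `<path>` quadratic bezier, stroke `#ff8800` → cut (S896, F1057). Control points (SVG): P0=(246.0713,102.8573), P1=(179.2749,73.6545), P2=(177.6014,73.3035); sampled at t=k/5. Machine vertices: (246.0713,13.5279) → (221.9577,24.0549) → (203.0538,32.2739) → (189.3599,38.1846) → (180.8757,41.7872) → (177.6014,43.0817). Open path.

**Shape 5** — `<circle>` circle, stroke `#008000` → score (S540, F1768). Machine vertices: (209.5926,84.7829) → (208.0803,89.4374) → (204.1209,92.3140) → (199.2269,92.3140) → (195.2675,89.4374) → (193.7552,84.7829) → (195.2675,80.1284) → (199.2269,77.2518) → (204.1209,77.2518) → (208.0803,80.1284) → (209.5926,84.7829). Closed: final G1 returns to the first vertex.

**Shape 6** — `<polyline>` open polyline, stroke `#008000` → score (S540, F1768). Machine vertices: (47.9040,67.6342) → (315.4663,54.6201) → (59.3215,8.3701) → (65.6761,52.6968). Open path.

G21
G90
G0 X179.4852 Y14.1474
M3 S540
G1 X277.4936 Y39.9411 F1768
G1 X115.3751 Y70.2725
G1 X231.6159 Y72.1333
G1 X179.4852 Y14.1474
M5
G0 X250.3252 Y93.4326
M3 S896
G1 X244.6462 Y99.2769 F1057
G1 X236.5648 Y101.5409
G1 X226.0810 Y100.2246
G1 X213.1948 Y95.3279
G1 X197.9062 Y86.8508
M5
G0 X330.2870 Y78.0018
M3 S540
G1 X170.7609 Y100.1731 F1768
M5
G0 X246.0713 Y13.5279
M3 S896
G1 X221.9577 Y24.0549 F1057
G1 X203.0538 Y32.2739
G1 X189.3599 Y38.1846
G1 X180.8757 Y41.7872
G1 X177.6014 Y43.0817
M5
G0 X209.5926 Y84.7829
M3 S540
G1 X208.0803 Y89.4374 F1768
G1 X204.1209 Y92.3140
G1 X199.2269 Y92.3140
G1 X195.2675 Y89.4374
G1 X193.7552 Y84.7829
G1 X195.2675 Y80.1284
G1 X199.2269 Y77.2518
G1 X204.1209 Y77.2518
G1 X208.0803 Y80.1284
G1 X209.5926 Y84.7829
M5
G0 X47.9040 Y67.6342
M3 S540
G1 X315.4663 Y54.6201 F1768
G1 X59.3215 Y8.3701
G1 X65.6761 Y52.6968
M5
G0 X0.0000 Y0.0000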